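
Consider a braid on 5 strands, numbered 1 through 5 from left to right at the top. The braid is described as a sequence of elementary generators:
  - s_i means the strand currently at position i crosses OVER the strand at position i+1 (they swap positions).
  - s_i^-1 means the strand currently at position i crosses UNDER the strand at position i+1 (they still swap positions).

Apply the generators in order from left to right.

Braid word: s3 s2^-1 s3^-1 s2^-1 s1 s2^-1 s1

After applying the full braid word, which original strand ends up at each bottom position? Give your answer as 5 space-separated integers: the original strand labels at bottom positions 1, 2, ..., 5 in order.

Answer: 4 3 1 2 5

Derivation:
Gen 1 (s3): strand 3 crosses over strand 4. Perm now: [1 2 4 3 5]
Gen 2 (s2^-1): strand 2 crosses under strand 4. Perm now: [1 4 2 3 5]
Gen 3 (s3^-1): strand 2 crosses under strand 3. Perm now: [1 4 3 2 5]
Gen 4 (s2^-1): strand 4 crosses under strand 3. Perm now: [1 3 4 2 5]
Gen 5 (s1): strand 1 crosses over strand 3. Perm now: [3 1 4 2 5]
Gen 6 (s2^-1): strand 1 crosses under strand 4. Perm now: [3 4 1 2 5]
Gen 7 (s1): strand 3 crosses over strand 4. Perm now: [4 3 1 2 5]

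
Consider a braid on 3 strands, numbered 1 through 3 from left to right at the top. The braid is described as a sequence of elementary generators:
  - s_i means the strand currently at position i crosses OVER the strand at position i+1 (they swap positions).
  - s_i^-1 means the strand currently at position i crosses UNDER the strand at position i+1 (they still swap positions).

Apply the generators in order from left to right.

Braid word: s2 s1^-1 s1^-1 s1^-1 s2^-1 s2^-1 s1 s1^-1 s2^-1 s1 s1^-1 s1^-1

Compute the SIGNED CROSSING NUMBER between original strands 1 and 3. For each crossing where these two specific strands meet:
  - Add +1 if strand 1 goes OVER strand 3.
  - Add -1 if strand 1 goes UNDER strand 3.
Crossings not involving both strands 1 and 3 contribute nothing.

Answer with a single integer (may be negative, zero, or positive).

Answer: -3

Derivation:
Gen 1: crossing 2x3. Both 1&3? no. Sum: 0
Gen 2: 1 under 3. Both 1&3? yes. Contrib: -1. Sum: -1
Gen 3: 3 under 1. Both 1&3? yes. Contrib: +1. Sum: 0
Gen 4: 1 under 3. Both 1&3? yes. Contrib: -1. Sum: -1
Gen 5: crossing 1x2. Both 1&3? no. Sum: -1
Gen 6: crossing 2x1. Both 1&3? no. Sum: -1
Gen 7: 3 over 1. Both 1&3? yes. Contrib: -1. Sum: -2
Gen 8: 1 under 3. Both 1&3? yes. Contrib: -1. Sum: -3
Gen 9: crossing 1x2. Both 1&3? no. Sum: -3
Gen 10: crossing 3x2. Both 1&3? no. Sum: -3
Gen 11: crossing 2x3. Both 1&3? no. Sum: -3
Gen 12: crossing 3x2. Both 1&3? no. Sum: -3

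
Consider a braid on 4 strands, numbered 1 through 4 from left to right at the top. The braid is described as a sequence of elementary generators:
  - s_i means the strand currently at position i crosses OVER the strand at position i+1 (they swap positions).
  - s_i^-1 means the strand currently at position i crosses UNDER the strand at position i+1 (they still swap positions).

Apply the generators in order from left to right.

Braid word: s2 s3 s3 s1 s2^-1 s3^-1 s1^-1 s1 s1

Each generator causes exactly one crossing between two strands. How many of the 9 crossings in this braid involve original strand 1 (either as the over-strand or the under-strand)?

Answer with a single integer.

Answer: 3

Derivation:
Gen 1: crossing 2x3. Involves strand 1? no. Count so far: 0
Gen 2: crossing 2x4. Involves strand 1? no. Count so far: 0
Gen 3: crossing 4x2. Involves strand 1? no. Count so far: 0
Gen 4: crossing 1x3. Involves strand 1? yes. Count so far: 1
Gen 5: crossing 1x2. Involves strand 1? yes. Count so far: 2
Gen 6: crossing 1x4. Involves strand 1? yes. Count so far: 3
Gen 7: crossing 3x2. Involves strand 1? no. Count so far: 3
Gen 8: crossing 2x3. Involves strand 1? no. Count so far: 3
Gen 9: crossing 3x2. Involves strand 1? no. Count so far: 3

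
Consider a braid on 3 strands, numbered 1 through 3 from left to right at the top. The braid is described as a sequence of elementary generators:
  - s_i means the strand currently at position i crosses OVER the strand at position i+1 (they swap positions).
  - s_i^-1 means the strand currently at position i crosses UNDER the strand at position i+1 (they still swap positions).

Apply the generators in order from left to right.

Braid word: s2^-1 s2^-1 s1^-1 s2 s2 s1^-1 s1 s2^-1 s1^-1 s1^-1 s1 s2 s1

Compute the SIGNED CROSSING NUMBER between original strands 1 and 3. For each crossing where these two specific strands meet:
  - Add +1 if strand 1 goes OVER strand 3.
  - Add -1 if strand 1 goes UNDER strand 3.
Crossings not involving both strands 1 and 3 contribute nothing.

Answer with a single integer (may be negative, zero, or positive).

Gen 1: crossing 2x3. Both 1&3? no. Sum: 0
Gen 2: crossing 3x2. Both 1&3? no. Sum: 0
Gen 3: crossing 1x2. Both 1&3? no. Sum: 0
Gen 4: 1 over 3. Both 1&3? yes. Contrib: +1. Sum: 1
Gen 5: 3 over 1. Both 1&3? yes. Contrib: -1. Sum: 0
Gen 6: crossing 2x1. Both 1&3? no. Sum: 0
Gen 7: crossing 1x2. Both 1&3? no. Sum: 0
Gen 8: 1 under 3. Both 1&3? yes. Contrib: -1. Sum: -1
Gen 9: crossing 2x3. Both 1&3? no. Sum: -1
Gen 10: crossing 3x2. Both 1&3? no. Sum: -1
Gen 11: crossing 2x3. Both 1&3? no. Sum: -1
Gen 12: crossing 2x1. Both 1&3? no. Sum: -1
Gen 13: 3 over 1. Both 1&3? yes. Contrib: -1. Sum: -2

Answer: -2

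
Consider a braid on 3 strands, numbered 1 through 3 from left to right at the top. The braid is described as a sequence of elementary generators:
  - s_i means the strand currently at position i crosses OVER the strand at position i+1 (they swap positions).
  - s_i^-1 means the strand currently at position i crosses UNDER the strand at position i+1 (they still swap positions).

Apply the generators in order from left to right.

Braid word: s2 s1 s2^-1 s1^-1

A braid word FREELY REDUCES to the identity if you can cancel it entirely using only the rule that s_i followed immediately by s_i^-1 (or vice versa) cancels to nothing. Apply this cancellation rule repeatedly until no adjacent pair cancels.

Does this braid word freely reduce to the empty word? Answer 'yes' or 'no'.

Answer: no

Derivation:
Gen 1 (s2): push. Stack: [s2]
Gen 2 (s1): push. Stack: [s2 s1]
Gen 3 (s2^-1): push. Stack: [s2 s1 s2^-1]
Gen 4 (s1^-1): push. Stack: [s2 s1 s2^-1 s1^-1]
Reduced word: s2 s1 s2^-1 s1^-1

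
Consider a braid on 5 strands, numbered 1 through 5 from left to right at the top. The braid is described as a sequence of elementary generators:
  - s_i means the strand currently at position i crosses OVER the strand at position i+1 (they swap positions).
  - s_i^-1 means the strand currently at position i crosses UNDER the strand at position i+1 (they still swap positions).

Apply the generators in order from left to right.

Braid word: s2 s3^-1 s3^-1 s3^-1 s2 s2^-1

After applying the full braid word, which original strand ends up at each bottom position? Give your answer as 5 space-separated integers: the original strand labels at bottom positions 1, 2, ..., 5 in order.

Answer: 1 3 4 2 5

Derivation:
Gen 1 (s2): strand 2 crosses over strand 3. Perm now: [1 3 2 4 5]
Gen 2 (s3^-1): strand 2 crosses under strand 4. Perm now: [1 3 4 2 5]
Gen 3 (s3^-1): strand 4 crosses under strand 2. Perm now: [1 3 2 4 5]
Gen 4 (s3^-1): strand 2 crosses under strand 4. Perm now: [1 3 4 2 5]
Gen 5 (s2): strand 3 crosses over strand 4. Perm now: [1 4 3 2 5]
Gen 6 (s2^-1): strand 4 crosses under strand 3. Perm now: [1 3 4 2 5]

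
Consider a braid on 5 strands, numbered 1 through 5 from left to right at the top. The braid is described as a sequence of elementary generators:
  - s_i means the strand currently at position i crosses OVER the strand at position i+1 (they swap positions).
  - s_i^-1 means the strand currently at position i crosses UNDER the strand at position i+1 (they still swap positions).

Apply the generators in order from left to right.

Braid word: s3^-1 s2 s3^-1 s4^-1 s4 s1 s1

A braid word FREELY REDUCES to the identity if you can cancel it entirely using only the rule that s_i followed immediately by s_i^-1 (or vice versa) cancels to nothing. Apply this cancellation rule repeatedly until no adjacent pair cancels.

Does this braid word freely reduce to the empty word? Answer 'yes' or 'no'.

Answer: no

Derivation:
Gen 1 (s3^-1): push. Stack: [s3^-1]
Gen 2 (s2): push. Stack: [s3^-1 s2]
Gen 3 (s3^-1): push. Stack: [s3^-1 s2 s3^-1]
Gen 4 (s4^-1): push. Stack: [s3^-1 s2 s3^-1 s4^-1]
Gen 5 (s4): cancels prior s4^-1. Stack: [s3^-1 s2 s3^-1]
Gen 6 (s1): push. Stack: [s3^-1 s2 s3^-1 s1]
Gen 7 (s1): push. Stack: [s3^-1 s2 s3^-1 s1 s1]
Reduced word: s3^-1 s2 s3^-1 s1 s1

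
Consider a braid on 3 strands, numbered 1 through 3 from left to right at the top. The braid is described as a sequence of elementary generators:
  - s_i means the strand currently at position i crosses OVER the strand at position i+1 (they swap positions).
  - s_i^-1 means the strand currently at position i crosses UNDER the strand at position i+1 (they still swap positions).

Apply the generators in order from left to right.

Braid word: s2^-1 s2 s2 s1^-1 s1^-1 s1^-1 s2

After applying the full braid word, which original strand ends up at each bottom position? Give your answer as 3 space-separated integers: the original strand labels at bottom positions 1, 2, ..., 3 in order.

Answer: 3 2 1

Derivation:
Gen 1 (s2^-1): strand 2 crosses under strand 3. Perm now: [1 3 2]
Gen 2 (s2): strand 3 crosses over strand 2. Perm now: [1 2 3]
Gen 3 (s2): strand 2 crosses over strand 3. Perm now: [1 3 2]
Gen 4 (s1^-1): strand 1 crosses under strand 3. Perm now: [3 1 2]
Gen 5 (s1^-1): strand 3 crosses under strand 1. Perm now: [1 3 2]
Gen 6 (s1^-1): strand 1 crosses under strand 3. Perm now: [3 1 2]
Gen 7 (s2): strand 1 crosses over strand 2. Perm now: [3 2 1]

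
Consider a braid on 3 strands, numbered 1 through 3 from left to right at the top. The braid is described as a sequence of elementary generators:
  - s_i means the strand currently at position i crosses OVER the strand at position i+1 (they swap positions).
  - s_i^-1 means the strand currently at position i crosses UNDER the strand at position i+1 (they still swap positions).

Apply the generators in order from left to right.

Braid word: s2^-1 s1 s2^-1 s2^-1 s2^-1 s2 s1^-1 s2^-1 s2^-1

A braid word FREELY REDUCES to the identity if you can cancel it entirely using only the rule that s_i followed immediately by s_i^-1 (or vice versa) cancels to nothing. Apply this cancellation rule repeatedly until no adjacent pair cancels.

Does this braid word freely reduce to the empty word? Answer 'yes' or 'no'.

Gen 1 (s2^-1): push. Stack: [s2^-1]
Gen 2 (s1): push. Stack: [s2^-1 s1]
Gen 3 (s2^-1): push. Stack: [s2^-1 s1 s2^-1]
Gen 4 (s2^-1): push. Stack: [s2^-1 s1 s2^-1 s2^-1]
Gen 5 (s2^-1): push. Stack: [s2^-1 s1 s2^-1 s2^-1 s2^-1]
Gen 6 (s2): cancels prior s2^-1. Stack: [s2^-1 s1 s2^-1 s2^-1]
Gen 7 (s1^-1): push. Stack: [s2^-1 s1 s2^-1 s2^-1 s1^-1]
Gen 8 (s2^-1): push. Stack: [s2^-1 s1 s2^-1 s2^-1 s1^-1 s2^-1]
Gen 9 (s2^-1): push. Stack: [s2^-1 s1 s2^-1 s2^-1 s1^-1 s2^-1 s2^-1]
Reduced word: s2^-1 s1 s2^-1 s2^-1 s1^-1 s2^-1 s2^-1

Answer: no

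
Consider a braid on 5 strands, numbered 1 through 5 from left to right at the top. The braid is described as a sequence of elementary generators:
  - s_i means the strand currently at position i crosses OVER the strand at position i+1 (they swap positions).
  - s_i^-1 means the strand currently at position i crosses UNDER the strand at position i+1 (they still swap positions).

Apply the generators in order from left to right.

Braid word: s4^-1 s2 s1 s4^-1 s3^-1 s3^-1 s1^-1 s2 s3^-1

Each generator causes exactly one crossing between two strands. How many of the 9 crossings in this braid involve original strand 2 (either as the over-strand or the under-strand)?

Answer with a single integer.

Gen 1: crossing 4x5. Involves strand 2? no. Count so far: 0
Gen 2: crossing 2x3. Involves strand 2? yes. Count so far: 1
Gen 3: crossing 1x3. Involves strand 2? no. Count so far: 1
Gen 4: crossing 5x4. Involves strand 2? no. Count so far: 1
Gen 5: crossing 2x4. Involves strand 2? yes. Count so far: 2
Gen 6: crossing 4x2. Involves strand 2? yes. Count so far: 3
Gen 7: crossing 3x1. Involves strand 2? no. Count so far: 3
Gen 8: crossing 3x2. Involves strand 2? yes. Count so far: 4
Gen 9: crossing 3x4. Involves strand 2? no. Count so far: 4

Answer: 4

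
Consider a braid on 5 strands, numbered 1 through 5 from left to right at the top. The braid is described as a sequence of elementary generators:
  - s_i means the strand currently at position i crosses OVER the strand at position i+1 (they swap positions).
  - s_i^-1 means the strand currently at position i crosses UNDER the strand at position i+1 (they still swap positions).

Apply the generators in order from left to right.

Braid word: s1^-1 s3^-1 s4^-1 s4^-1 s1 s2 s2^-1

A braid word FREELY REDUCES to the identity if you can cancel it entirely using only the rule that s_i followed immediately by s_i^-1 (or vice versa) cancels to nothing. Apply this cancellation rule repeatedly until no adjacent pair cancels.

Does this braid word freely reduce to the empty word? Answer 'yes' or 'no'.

Answer: no

Derivation:
Gen 1 (s1^-1): push. Stack: [s1^-1]
Gen 2 (s3^-1): push. Stack: [s1^-1 s3^-1]
Gen 3 (s4^-1): push. Stack: [s1^-1 s3^-1 s4^-1]
Gen 4 (s4^-1): push. Stack: [s1^-1 s3^-1 s4^-1 s4^-1]
Gen 5 (s1): push. Stack: [s1^-1 s3^-1 s4^-1 s4^-1 s1]
Gen 6 (s2): push. Stack: [s1^-1 s3^-1 s4^-1 s4^-1 s1 s2]
Gen 7 (s2^-1): cancels prior s2. Stack: [s1^-1 s3^-1 s4^-1 s4^-1 s1]
Reduced word: s1^-1 s3^-1 s4^-1 s4^-1 s1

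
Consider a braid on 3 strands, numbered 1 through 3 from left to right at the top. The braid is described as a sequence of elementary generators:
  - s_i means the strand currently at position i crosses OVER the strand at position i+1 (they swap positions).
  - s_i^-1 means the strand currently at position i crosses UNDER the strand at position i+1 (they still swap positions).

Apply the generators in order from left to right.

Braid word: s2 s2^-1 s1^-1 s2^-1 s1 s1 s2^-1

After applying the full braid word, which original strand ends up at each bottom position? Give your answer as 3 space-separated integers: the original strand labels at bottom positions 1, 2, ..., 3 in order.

Gen 1 (s2): strand 2 crosses over strand 3. Perm now: [1 3 2]
Gen 2 (s2^-1): strand 3 crosses under strand 2. Perm now: [1 2 3]
Gen 3 (s1^-1): strand 1 crosses under strand 2. Perm now: [2 1 3]
Gen 4 (s2^-1): strand 1 crosses under strand 3. Perm now: [2 3 1]
Gen 5 (s1): strand 2 crosses over strand 3. Perm now: [3 2 1]
Gen 6 (s1): strand 3 crosses over strand 2. Perm now: [2 3 1]
Gen 7 (s2^-1): strand 3 crosses under strand 1. Perm now: [2 1 3]

Answer: 2 1 3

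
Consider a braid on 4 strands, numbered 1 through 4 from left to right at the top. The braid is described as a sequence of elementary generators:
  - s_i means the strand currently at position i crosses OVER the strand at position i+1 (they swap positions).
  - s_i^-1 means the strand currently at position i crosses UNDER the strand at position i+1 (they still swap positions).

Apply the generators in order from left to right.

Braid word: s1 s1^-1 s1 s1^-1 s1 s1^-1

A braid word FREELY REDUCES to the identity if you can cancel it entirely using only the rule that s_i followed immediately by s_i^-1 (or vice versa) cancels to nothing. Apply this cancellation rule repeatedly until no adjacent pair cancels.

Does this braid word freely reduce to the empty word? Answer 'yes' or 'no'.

Gen 1 (s1): push. Stack: [s1]
Gen 2 (s1^-1): cancels prior s1. Stack: []
Gen 3 (s1): push. Stack: [s1]
Gen 4 (s1^-1): cancels prior s1. Stack: []
Gen 5 (s1): push. Stack: [s1]
Gen 6 (s1^-1): cancels prior s1. Stack: []
Reduced word: (empty)

Answer: yes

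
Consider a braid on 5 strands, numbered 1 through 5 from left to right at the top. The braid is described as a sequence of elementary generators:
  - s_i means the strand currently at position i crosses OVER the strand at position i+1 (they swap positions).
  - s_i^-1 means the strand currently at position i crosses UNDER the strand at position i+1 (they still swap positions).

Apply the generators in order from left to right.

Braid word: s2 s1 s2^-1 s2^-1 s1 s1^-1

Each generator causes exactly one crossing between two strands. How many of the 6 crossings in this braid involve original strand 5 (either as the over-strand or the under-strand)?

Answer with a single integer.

Answer: 0

Derivation:
Gen 1: crossing 2x3. Involves strand 5? no. Count so far: 0
Gen 2: crossing 1x3. Involves strand 5? no. Count so far: 0
Gen 3: crossing 1x2. Involves strand 5? no. Count so far: 0
Gen 4: crossing 2x1. Involves strand 5? no. Count so far: 0
Gen 5: crossing 3x1. Involves strand 5? no. Count so far: 0
Gen 6: crossing 1x3. Involves strand 5? no. Count so far: 0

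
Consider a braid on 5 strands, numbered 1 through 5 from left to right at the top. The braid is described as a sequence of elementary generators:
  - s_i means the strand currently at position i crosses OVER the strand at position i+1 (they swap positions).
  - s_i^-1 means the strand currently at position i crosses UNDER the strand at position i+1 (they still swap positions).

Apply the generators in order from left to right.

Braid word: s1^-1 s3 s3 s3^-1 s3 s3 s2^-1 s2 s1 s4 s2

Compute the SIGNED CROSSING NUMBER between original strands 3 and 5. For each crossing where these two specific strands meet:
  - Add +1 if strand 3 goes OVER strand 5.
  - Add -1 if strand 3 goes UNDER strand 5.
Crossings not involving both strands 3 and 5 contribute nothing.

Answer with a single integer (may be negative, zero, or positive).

Answer: 1

Derivation:
Gen 1: crossing 1x2. Both 3&5? no. Sum: 0
Gen 2: crossing 3x4. Both 3&5? no. Sum: 0
Gen 3: crossing 4x3. Both 3&5? no. Sum: 0
Gen 4: crossing 3x4. Both 3&5? no. Sum: 0
Gen 5: crossing 4x3. Both 3&5? no. Sum: 0
Gen 6: crossing 3x4. Both 3&5? no. Sum: 0
Gen 7: crossing 1x4. Both 3&5? no. Sum: 0
Gen 8: crossing 4x1. Both 3&5? no. Sum: 0
Gen 9: crossing 2x1. Both 3&5? no. Sum: 0
Gen 10: 3 over 5. Both 3&5? yes. Contrib: +1. Sum: 1
Gen 11: crossing 2x4. Both 3&5? no. Sum: 1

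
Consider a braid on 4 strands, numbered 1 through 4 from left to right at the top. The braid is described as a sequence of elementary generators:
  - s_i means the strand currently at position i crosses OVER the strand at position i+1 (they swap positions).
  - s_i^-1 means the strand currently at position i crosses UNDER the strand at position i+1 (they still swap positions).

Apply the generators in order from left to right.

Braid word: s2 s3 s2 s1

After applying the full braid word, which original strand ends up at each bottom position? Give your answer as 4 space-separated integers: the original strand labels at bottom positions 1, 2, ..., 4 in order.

Gen 1 (s2): strand 2 crosses over strand 3. Perm now: [1 3 2 4]
Gen 2 (s3): strand 2 crosses over strand 4. Perm now: [1 3 4 2]
Gen 3 (s2): strand 3 crosses over strand 4. Perm now: [1 4 3 2]
Gen 4 (s1): strand 1 crosses over strand 4. Perm now: [4 1 3 2]

Answer: 4 1 3 2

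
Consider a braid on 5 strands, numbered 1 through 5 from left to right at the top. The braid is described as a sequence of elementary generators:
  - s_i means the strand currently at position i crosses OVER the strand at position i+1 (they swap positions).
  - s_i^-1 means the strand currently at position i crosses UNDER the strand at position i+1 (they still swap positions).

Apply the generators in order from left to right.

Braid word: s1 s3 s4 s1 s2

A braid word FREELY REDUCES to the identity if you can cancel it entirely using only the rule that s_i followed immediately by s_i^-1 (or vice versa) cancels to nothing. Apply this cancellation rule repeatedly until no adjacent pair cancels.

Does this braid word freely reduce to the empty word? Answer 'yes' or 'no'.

Answer: no

Derivation:
Gen 1 (s1): push. Stack: [s1]
Gen 2 (s3): push. Stack: [s1 s3]
Gen 3 (s4): push. Stack: [s1 s3 s4]
Gen 4 (s1): push. Stack: [s1 s3 s4 s1]
Gen 5 (s2): push. Stack: [s1 s3 s4 s1 s2]
Reduced word: s1 s3 s4 s1 s2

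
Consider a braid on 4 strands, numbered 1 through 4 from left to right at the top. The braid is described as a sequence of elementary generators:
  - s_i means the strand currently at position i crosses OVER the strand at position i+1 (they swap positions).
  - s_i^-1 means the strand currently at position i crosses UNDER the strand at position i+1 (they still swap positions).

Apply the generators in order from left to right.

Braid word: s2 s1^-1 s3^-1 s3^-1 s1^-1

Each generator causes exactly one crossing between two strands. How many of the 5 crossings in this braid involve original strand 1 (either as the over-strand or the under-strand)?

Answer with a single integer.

Gen 1: crossing 2x3. Involves strand 1? no. Count so far: 0
Gen 2: crossing 1x3. Involves strand 1? yes. Count so far: 1
Gen 3: crossing 2x4. Involves strand 1? no. Count so far: 1
Gen 4: crossing 4x2. Involves strand 1? no. Count so far: 1
Gen 5: crossing 3x1. Involves strand 1? yes. Count so far: 2

Answer: 2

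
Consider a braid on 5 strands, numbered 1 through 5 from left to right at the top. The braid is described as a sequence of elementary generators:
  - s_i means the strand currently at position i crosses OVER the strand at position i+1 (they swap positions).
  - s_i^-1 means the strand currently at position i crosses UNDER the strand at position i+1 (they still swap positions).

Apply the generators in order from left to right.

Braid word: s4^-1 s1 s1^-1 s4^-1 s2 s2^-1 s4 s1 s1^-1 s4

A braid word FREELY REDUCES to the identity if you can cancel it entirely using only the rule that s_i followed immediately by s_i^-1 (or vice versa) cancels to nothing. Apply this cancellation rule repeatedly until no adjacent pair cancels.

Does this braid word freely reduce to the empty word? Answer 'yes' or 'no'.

Gen 1 (s4^-1): push. Stack: [s4^-1]
Gen 2 (s1): push. Stack: [s4^-1 s1]
Gen 3 (s1^-1): cancels prior s1. Stack: [s4^-1]
Gen 4 (s4^-1): push. Stack: [s4^-1 s4^-1]
Gen 5 (s2): push. Stack: [s4^-1 s4^-1 s2]
Gen 6 (s2^-1): cancels prior s2. Stack: [s4^-1 s4^-1]
Gen 7 (s4): cancels prior s4^-1. Stack: [s4^-1]
Gen 8 (s1): push. Stack: [s4^-1 s1]
Gen 9 (s1^-1): cancels prior s1. Stack: [s4^-1]
Gen 10 (s4): cancels prior s4^-1. Stack: []
Reduced word: (empty)

Answer: yes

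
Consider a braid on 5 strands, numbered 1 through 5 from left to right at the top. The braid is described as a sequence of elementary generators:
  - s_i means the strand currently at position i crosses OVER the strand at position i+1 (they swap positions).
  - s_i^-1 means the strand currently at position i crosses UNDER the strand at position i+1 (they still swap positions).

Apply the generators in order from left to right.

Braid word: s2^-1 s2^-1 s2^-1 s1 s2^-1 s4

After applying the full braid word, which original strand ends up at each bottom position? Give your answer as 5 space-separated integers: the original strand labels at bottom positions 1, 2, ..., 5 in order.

Gen 1 (s2^-1): strand 2 crosses under strand 3. Perm now: [1 3 2 4 5]
Gen 2 (s2^-1): strand 3 crosses under strand 2. Perm now: [1 2 3 4 5]
Gen 3 (s2^-1): strand 2 crosses under strand 3. Perm now: [1 3 2 4 5]
Gen 4 (s1): strand 1 crosses over strand 3. Perm now: [3 1 2 4 5]
Gen 5 (s2^-1): strand 1 crosses under strand 2. Perm now: [3 2 1 4 5]
Gen 6 (s4): strand 4 crosses over strand 5. Perm now: [3 2 1 5 4]

Answer: 3 2 1 5 4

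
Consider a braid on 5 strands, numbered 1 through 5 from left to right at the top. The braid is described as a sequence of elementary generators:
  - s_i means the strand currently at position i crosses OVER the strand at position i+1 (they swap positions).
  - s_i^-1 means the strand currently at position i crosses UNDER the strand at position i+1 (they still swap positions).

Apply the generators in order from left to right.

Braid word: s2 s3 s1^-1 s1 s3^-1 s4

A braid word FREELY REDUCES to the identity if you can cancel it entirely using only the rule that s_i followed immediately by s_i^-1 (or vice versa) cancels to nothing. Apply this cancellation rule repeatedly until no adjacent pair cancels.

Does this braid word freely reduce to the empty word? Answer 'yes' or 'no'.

Answer: no

Derivation:
Gen 1 (s2): push. Stack: [s2]
Gen 2 (s3): push. Stack: [s2 s3]
Gen 3 (s1^-1): push. Stack: [s2 s3 s1^-1]
Gen 4 (s1): cancels prior s1^-1. Stack: [s2 s3]
Gen 5 (s3^-1): cancels prior s3. Stack: [s2]
Gen 6 (s4): push. Stack: [s2 s4]
Reduced word: s2 s4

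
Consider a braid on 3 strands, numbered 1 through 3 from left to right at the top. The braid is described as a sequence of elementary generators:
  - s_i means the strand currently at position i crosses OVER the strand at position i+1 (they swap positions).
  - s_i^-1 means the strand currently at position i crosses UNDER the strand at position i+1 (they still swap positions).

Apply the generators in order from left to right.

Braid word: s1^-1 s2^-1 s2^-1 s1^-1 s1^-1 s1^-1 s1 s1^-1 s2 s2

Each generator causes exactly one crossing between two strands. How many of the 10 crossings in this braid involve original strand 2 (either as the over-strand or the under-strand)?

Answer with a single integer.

Gen 1: crossing 1x2. Involves strand 2? yes. Count so far: 1
Gen 2: crossing 1x3. Involves strand 2? no. Count so far: 1
Gen 3: crossing 3x1. Involves strand 2? no. Count so far: 1
Gen 4: crossing 2x1. Involves strand 2? yes. Count so far: 2
Gen 5: crossing 1x2. Involves strand 2? yes. Count so far: 3
Gen 6: crossing 2x1. Involves strand 2? yes. Count so far: 4
Gen 7: crossing 1x2. Involves strand 2? yes. Count so far: 5
Gen 8: crossing 2x1. Involves strand 2? yes. Count so far: 6
Gen 9: crossing 2x3. Involves strand 2? yes. Count so far: 7
Gen 10: crossing 3x2. Involves strand 2? yes. Count so far: 8

Answer: 8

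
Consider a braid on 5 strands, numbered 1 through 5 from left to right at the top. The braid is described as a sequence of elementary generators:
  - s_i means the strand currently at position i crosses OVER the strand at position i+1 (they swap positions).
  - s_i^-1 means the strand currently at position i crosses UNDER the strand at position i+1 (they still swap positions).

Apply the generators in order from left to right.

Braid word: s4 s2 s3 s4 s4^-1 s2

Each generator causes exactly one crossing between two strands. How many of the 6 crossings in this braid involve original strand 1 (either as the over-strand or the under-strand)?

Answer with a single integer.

Gen 1: crossing 4x5. Involves strand 1? no. Count so far: 0
Gen 2: crossing 2x3. Involves strand 1? no. Count so far: 0
Gen 3: crossing 2x5. Involves strand 1? no. Count so far: 0
Gen 4: crossing 2x4. Involves strand 1? no. Count so far: 0
Gen 5: crossing 4x2. Involves strand 1? no. Count so far: 0
Gen 6: crossing 3x5. Involves strand 1? no. Count so far: 0

Answer: 0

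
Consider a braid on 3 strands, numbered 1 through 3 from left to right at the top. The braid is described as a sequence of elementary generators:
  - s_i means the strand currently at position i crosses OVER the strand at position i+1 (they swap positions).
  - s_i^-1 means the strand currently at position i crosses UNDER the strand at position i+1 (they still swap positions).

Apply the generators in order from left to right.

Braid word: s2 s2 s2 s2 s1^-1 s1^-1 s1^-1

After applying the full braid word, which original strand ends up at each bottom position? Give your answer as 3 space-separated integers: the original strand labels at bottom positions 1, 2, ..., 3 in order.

Answer: 2 1 3

Derivation:
Gen 1 (s2): strand 2 crosses over strand 3. Perm now: [1 3 2]
Gen 2 (s2): strand 3 crosses over strand 2. Perm now: [1 2 3]
Gen 3 (s2): strand 2 crosses over strand 3. Perm now: [1 3 2]
Gen 4 (s2): strand 3 crosses over strand 2. Perm now: [1 2 3]
Gen 5 (s1^-1): strand 1 crosses under strand 2. Perm now: [2 1 3]
Gen 6 (s1^-1): strand 2 crosses under strand 1. Perm now: [1 2 3]
Gen 7 (s1^-1): strand 1 crosses under strand 2. Perm now: [2 1 3]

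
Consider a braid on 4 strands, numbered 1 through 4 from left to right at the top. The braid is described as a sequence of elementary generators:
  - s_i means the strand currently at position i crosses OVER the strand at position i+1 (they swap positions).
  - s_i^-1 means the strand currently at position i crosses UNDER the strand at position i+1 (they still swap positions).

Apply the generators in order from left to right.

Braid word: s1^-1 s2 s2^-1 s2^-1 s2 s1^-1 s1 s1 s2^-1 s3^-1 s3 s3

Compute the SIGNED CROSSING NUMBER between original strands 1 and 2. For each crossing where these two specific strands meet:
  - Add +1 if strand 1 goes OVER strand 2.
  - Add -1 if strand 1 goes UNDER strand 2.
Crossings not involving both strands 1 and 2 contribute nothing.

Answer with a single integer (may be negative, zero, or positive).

Gen 1: 1 under 2. Both 1&2? yes. Contrib: -1. Sum: -1
Gen 2: crossing 1x3. Both 1&2? no. Sum: -1
Gen 3: crossing 3x1. Both 1&2? no. Sum: -1
Gen 4: crossing 1x3. Both 1&2? no. Sum: -1
Gen 5: crossing 3x1. Both 1&2? no. Sum: -1
Gen 6: 2 under 1. Both 1&2? yes. Contrib: +1. Sum: 0
Gen 7: 1 over 2. Both 1&2? yes. Contrib: +1. Sum: 1
Gen 8: 2 over 1. Both 1&2? yes. Contrib: -1. Sum: 0
Gen 9: crossing 2x3. Both 1&2? no. Sum: 0
Gen 10: crossing 2x4. Both 1&2? no. Sum: 0
Gen 11: crossing 4x2. Both 1&2? no. Sum: 0
Gen 12: crossing 2x4. Both 1&2? no. Sum: 0

Answer: 0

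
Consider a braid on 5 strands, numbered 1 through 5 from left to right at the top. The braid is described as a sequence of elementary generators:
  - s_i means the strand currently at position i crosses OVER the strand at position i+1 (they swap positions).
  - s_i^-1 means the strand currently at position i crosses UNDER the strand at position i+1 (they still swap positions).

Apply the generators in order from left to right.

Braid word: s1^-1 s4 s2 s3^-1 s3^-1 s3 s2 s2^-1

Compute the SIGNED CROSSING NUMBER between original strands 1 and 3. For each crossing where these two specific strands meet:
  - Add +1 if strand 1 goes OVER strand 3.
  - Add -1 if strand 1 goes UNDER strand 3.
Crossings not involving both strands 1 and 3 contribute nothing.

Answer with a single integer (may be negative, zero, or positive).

Answer: 1

Derivation:
Gen 1: crossing 1x2. Both 1&3? no. Sum: 0
Gen 2: crossing 4x5. Both 1&3? no. Sum: 0
Gen 3: 1 over 3. Both 1&3? yes. Contrib: +1. Sum: 1
Gen 4: crossing 1x5. Both 1&3? no. Sum: 1
Gen 5: crossing 5x1. Both 1&3? no. Sum: 1
Gen 6: crossing 1x5. Both 1&3? no. Sum: 1
Gen 7: crossing 3x5. Both 1&3? no. Sum: 1
Gen 8: crossing 5x3. Both 1&3? no. Sum: 1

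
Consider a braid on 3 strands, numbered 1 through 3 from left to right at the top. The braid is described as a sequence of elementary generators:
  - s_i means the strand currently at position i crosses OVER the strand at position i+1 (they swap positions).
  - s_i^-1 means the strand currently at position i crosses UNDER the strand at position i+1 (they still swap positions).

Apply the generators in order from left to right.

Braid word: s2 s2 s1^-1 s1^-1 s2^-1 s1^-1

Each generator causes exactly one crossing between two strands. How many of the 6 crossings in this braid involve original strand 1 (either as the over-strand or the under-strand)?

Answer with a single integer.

Gen 1: crossing 2x3. Involves strand 1? no. Count so far: 0
Gen 2: crossing 3x2. Involves strand 1? no. Count so far: 0
Gen 3: crossing 1x2. Involves strand 1? yes. Count so far: 1
Gen 4: crossing 2x1. Involves strand 1? yes. Count so far: 2
Gen 5: crossing 2x3. Involves strand 1? no. Count so far: 2
Gen 6: crossing 1x3. Involves strand 1? yes. Count so far: 3

Answer: 3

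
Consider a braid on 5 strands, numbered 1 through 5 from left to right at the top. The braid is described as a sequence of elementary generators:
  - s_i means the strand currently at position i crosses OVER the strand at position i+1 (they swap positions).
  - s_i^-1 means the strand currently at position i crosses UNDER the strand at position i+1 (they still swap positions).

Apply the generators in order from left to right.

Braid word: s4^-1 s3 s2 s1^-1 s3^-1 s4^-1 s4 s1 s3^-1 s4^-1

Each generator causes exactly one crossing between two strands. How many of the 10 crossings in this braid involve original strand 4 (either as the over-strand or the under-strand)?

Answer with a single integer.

Gen 1: crossing 4x5. Involves strand 4? yes. Count so far: 1
Gen 2: crossing 3x5. Involves strand 4? no. Count so far: 1
Gen 3: crossing 2x5. Involves strand 4? no. Count so far: 1
Gen 4: crossing 1x5. Involves strand 4? no. Count so far: 1
Gen 5: crossing 2x3. Involves strand 4? no. Count so far: 1
Gen 6: crossing 2x4. Involves strand 4? yes. Count so far: 2
Gen 7: crossing 4x2. Involves strand 4? yes. Count so far: 3
Gen 8: crossing 5x1. Involves strand 4? no. Count so far: 3
Gen 9: crossing 3x2. Involves strand 4? no. Count so far: 3
Gen 10: crossing 3x4. Involves strand 4? yes. Count so far: 4

Answer: 4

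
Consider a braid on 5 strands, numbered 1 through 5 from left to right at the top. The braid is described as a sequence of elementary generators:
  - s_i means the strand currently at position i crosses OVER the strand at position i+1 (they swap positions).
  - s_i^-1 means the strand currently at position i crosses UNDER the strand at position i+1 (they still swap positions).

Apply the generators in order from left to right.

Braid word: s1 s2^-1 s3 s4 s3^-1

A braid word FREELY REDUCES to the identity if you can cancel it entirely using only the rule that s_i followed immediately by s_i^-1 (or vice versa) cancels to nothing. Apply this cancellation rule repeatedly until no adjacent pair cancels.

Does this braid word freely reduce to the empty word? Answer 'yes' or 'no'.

Answer: no

Derivation:
Gen 1 (s1): push. Stack: [s1]
Gen 2 (s2^-1): push. Stack: [s1 s2^-1]
Gen 3 (s3): push. Stack: [s1 s2^-1 s3]
Gen 4 (s4): push. Stack: [s1 s2^-1 s3 s4]
Gen 5 (s3^-1): push. Stack: [s1 s2^-1 s3 s4 s3^-1]
Reduced word: s1 s2^-1 s3 s4 s3^-1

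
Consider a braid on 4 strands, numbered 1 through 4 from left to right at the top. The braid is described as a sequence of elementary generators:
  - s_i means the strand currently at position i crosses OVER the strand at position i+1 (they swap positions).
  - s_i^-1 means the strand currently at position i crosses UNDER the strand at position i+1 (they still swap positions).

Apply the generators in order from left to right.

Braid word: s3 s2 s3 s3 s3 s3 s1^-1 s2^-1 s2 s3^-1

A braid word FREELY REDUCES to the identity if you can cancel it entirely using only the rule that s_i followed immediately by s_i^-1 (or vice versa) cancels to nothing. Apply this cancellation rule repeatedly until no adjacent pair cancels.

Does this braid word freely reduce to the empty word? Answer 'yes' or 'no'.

Gen 1 (s3): push. Stack: [s3]
Gen 2 (s2): push. Stack: [s3 s2]
Gen 3 (s3): push. Stack: [s3 s2 s3]
Gen 4 (s3): push. Stack: [s3 s2 s3 s3]
Gen 5 (s3): push. Stack: [s3 s2 s3 s3 s3]
Gen 6 (s3): push. Stack: [s3 s2 s3 s3 s3 s3]
Gen 7 (s1^-1): push. Stack: [s3 s2 s3 s3 s3 s3 s1^-1]
Gen 8 (s2^-1): push. Stack: [s3 s2 s3 s3 s3 s3 s1^-1 s2^-1]
Gen 9 (s2): cancels prior s2^-1. Stack: [s3 s2 s3 s3 s3 s3 s1^-1]
Gen 10 (s3^-1): push. Stack: [s3 s2 s3 s3 s3 s3 s1^-1 s3^-1]
Reduced word: s3 s2 s3 s3 s3 s3 s1^-1 s3^-1

Answer: no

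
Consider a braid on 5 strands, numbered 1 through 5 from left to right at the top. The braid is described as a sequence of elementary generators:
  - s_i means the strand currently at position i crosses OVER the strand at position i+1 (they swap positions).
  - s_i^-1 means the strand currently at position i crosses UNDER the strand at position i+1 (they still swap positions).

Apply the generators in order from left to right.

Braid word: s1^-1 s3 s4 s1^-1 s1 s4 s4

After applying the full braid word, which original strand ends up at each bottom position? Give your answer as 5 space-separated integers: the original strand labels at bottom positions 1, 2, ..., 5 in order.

Gen 1 (s1^-1): strand 1 crosses under strand 2. Perm now: [2 1 3 4 5]
Gen 2 (s3): strand 3 crosses over strand 4. Perm now: [2 1 4 3 5]
Gen 3 (s4): strand 3 crosses over strand 5. Perm now: [2 1 4 5 3]
Gen 4 (s1^-1): strand 2 crosses under strand 1. Perm now: [1 2 4 5 3]
Gen 5 (s1): strand 1 crosses over strand 2. Perm now: [2 1 4 5 3]
Gen 6 (s4): strand 5 crosses over strand 3. Perm now: [2 1 4 3 5]
Gen 7 (s4): strand 3 crosses over strand 5. Perm now: [2 1 4 5 3]

Answer: 2 1 4 5 3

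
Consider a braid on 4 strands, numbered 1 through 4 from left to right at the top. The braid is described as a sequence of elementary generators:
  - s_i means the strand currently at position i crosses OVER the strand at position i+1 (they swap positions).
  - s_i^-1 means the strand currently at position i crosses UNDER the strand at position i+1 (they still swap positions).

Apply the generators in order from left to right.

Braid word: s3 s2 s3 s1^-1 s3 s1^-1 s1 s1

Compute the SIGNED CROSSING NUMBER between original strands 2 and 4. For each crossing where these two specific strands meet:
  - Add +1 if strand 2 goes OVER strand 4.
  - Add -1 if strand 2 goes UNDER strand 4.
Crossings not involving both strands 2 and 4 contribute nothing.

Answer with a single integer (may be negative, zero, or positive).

Gen 1: crossing 3x4. Both 2&4? no. Sum: 0
Gen 2: 2 over 4. Both 2&4? yes. Contrib: +1. Sum: 1
Gen 3: crossing 2x3. Both 2&4? no. Sum: 1
Gen 4: crossing 1x4. Both 2&4? no. Sum: 1
Gen 5: crossing 3x2. Both 2&4? no. Sum: 1
Gen 6: crossing 4x1. Both 2&4? no. Sum: 1
Gen 7: crossing 1x4. Both 2&4? no. Sum: 1
Gen 8: crossing 4x1. Both 2&4? no. Sum: 1

Answer: 1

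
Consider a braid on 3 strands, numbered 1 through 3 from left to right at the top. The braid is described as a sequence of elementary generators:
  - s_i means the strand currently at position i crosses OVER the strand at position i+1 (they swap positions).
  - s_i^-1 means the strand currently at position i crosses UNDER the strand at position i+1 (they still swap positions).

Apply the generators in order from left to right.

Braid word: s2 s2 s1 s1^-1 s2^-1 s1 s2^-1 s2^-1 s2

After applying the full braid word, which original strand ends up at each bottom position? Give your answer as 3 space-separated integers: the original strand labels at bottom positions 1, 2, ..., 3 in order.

Gen 1 (s2): strand 2 crosses over strand 3. Perm now: [1 3 2]
Gen 2 (s2): strand 3 crosses over strand 2. Perm now: [1 2 3]
Gen 3 (s1): strand 1 crosses over strand 2. Perm now: [2 1 3]
Gen 4 (s1^-1): strand 2 crosses under strand 1. Perm now: [1 2 3]
Gen 5 (s2^-1): strand 2 crosses under strand 3. Perm now: [1 3 2]
Gen 6 (s1): strand 1 crosses over strand 3. Perm now: [3 1 2]
Gen 7 (s2^-1): strand 1 crosses under strand 2. Perm now: [3 2 1]
Gen 8 (s2^-1): strand 2 crosses under strand 1. Perm now: [3 1 2]
Gen 9 (s2): strand 1 crosses over strand 2. Perm now: [3 2 1]

Answer: 3 2 1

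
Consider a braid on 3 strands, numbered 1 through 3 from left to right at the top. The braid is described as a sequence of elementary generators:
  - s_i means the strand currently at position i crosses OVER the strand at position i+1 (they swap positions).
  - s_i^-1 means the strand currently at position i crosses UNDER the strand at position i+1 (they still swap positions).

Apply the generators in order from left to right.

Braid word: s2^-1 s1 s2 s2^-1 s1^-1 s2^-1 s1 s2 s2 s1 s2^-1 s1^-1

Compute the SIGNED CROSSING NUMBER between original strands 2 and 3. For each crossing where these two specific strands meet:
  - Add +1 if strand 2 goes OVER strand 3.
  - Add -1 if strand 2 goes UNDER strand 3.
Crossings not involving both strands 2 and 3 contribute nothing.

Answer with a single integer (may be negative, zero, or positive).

Answer: -1

Derivation:
Gen 1: 2 under 3. Both 2&3? yes. Contrib: -1. Sum: -1
Gen 2: crossing 1x3. Both 2&3? no. Sum: -1
Gen 3: crossing 1x2. Both 2&3? no. Sum: -1
Gen 4: crossing 2x1. Both 2&3? no. Sum: -1
Gen 5: crossing 3x1. Both 2&3? no. Sum: -1
Gen 6: 3 under 2. Both 2&3? yes. Contrib: +1. Sum: 0
Gen 7: crossing 1x2. Both 2&3? no. Sum: 0
Gen 8: crossing 1x3. Both 2&3? no. Sum: 0
Gen 9: crossing 3x1. Both 2&3? no. Sum: 0
Gen 10: crossing 2x1. Both 2&3? no. Sum: 0
Gen 11: 2 under 3. Both 2&3? yes. Contrib: -1. Sum: -1
Gen 12: crossing 1x3. Both 2&3? no. Sum: -1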